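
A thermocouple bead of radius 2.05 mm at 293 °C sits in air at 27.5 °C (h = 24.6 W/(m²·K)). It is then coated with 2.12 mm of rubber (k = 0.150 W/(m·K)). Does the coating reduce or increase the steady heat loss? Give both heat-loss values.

increases: 0.345 → 0.836 W

Critical radius for a sphere: r_cr = 2k/h = 0.0122 m = 1.22 cm.
Outer radius after coating: r₂ = 0.00205 + 0.00212 = 0.00417 m.
Since r₁ < r_cr and r₂ ≤ r_cr, the coating moves toward the maximum at r_cr — heat loss rises.
Bare: R = 1/(4πr₁²h) = 769.7 K/W; Q = 265.5/769.7 = 0.345 W.
Coated: R = R_cond + R_conv = 317.6 K/W; Q = 265.5/317.6 = 0.836 W.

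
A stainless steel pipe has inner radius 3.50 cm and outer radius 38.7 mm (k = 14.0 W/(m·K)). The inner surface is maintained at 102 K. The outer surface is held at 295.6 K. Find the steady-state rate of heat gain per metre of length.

Q' = 1.69×10^5 W/m

Q' = 2πk·ΔT/ln(r₂/r₁) = 2π × 14.0 × 193.6 / ln(0.0387/0.0350) = 1.69×10^5 W/m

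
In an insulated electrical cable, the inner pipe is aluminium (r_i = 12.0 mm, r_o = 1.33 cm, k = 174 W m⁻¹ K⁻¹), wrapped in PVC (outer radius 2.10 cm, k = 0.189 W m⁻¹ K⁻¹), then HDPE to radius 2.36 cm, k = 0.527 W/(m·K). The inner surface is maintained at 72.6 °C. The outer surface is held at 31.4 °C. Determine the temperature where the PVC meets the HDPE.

T = 34.9 °C

Resistance network (inner→outer):
  R'_aluminium = ln(0.0133/0.0120)/(2πk) = 0.1029/(2π·174) = 9.408×10^-5 m·K/W
  R'_PVC = ln(0.0210/0.0133)/(2πk) = 0.4568/(2π·0.189) = 0.3846 m·K/W
  R'_HDPE = ln(0.0236/0.0210)/(2πk) = 0.1167/(2π·0.527) = 0.03525 m·K/W
ΣR = 9.408×10^-5 + 0.3846 + 0.03525 = 0.4199 m·K/W
Q' = ΔT/ΣR = (72.6 °C − 31.4 °C)/0.4199 = 98.12 W/m
From the inner boundary to the PVC/HDPE interface, ΣR_partial = 0.3847 m·K/W.
T_interface = T_in − Q'·ΣR_partial = 72.6 °C − (98.12)(0.3847) = 34.9 °C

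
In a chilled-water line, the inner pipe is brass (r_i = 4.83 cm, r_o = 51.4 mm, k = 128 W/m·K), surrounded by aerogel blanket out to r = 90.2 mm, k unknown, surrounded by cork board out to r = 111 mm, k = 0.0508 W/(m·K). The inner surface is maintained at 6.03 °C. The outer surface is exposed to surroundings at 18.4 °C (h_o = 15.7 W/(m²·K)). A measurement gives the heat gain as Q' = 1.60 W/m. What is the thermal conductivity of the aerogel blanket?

k = 0.0128 W/m·K

ΣR = ΔT/Q' = |6.03 − 18.4|/1.60 = 7.731 m·K/W
Known resistances:
  R'_brass = ln(0.0514/0.0483)/(2πk) = 0.06221/(2π·128) = 7.735×10^-5 m·K/W
  R'_cork board = ln(0.111/0.0902)/(2πk) = 0.2075/(2π·0.0508) = 0.6501 m·K/W
  R'_conv,out = 1/(2πr h) = 1/(2π·0.111·15.7) = 0.09133 m·K/W
R_aerogel blanket = ΣR − ΣR_known = 7.731 − 0.7415 = 6.989 m·K/W
ln(r₂/r₁)/(2πk) = 6.989 ⇒ k = 0.5624/(2π·6.989) = 0.0128 W/m·K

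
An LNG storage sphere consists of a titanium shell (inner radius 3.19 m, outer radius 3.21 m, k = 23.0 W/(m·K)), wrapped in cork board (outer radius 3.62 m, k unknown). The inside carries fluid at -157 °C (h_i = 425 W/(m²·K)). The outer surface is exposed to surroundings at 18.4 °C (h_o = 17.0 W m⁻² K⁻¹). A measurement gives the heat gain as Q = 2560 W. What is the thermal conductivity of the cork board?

ΣR = ΔT/Q = |-157 − 18.4|/2560 = 0.06852 K/W
Known resistances:
  R_conv,in = 1/(4πr²h) = 1/(4π·3.19²·425) = 1.840×10^-5 K/W
  R_titanium = (1/3.19 − 1/3.21)/(4πk) = 0.001953/(4π·23.0) = 6.758×10^-6 K/W
  R_conv,out = 1/(4πr²h) = 1/(4π·3.62²·17.0) = 3.572×10^-4 K/W
R_cork board = ΣR − ΣR_known = 0.06852 − 3.824×10^-4 = 0.06814 K/W
(1/r₁−1/r₂)/(4πk) = 0.06814 ⇒ k = 0.03528/(4π·0.06814) = 0.0412 W/m·K

k = 0.0412 W/m·K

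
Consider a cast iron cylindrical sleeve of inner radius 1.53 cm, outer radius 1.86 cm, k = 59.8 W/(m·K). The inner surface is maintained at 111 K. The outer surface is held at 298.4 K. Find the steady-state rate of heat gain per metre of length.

Q' = 2πk·ΔT/ln(r₂/r₁) = 2π × 59.8 × 187.4 / ln(0.0186/0.0153) = 3.61×10^5 W/m

Q' = 361 kW/m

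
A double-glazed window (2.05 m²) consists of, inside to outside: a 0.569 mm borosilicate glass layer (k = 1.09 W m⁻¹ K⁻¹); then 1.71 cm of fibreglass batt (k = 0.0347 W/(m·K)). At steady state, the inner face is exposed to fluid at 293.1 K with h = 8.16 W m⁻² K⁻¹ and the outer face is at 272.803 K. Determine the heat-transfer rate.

Treat each layer as a resistance in series:
  R_conv,in = 1/(hA) = 1/(8.16·2.05) = 0.05978 K/W
  R_borosilicate glass = L/(kA) = 5.69×10^-4/(1.09·2.05) = 2.546×10^-4 K/W
  R_fibreglass batt = L/(kA) = 0.0171/(0.0347·2.05) = 0.2404 K/W
ΣR = 0.05978 + 2.546×10^-4 + 0.2404 = 0.3004 K/W
Q = ΔT/ΣR = (293.1 K − 272.803 K)/0.3004 = 67.6 W

Q = 67.6 W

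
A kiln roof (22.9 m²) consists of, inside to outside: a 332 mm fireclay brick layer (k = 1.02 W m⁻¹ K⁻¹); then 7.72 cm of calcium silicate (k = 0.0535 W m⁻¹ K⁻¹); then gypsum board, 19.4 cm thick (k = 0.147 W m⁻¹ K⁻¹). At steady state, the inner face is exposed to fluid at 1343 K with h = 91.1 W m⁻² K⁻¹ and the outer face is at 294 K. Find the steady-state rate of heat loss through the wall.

Q = 7.75 kW

Series thermal resistances, inner to outer:
  R_conv,in = 1/(hA) = 1/(91.1·22.9) = 4.793×10^-4 K/W
  R_fireclay brick = L/(kA) = 0.332/(1.02·22.9) = 0.01421 K/W
  R_calcium silicate = L/(kA) = 0.0772/(0.0535·22.9) = 0.06301 K/W
  R_gypsum board = L/(kA) = 0.194/(0.147·22.9) = 0.05763 K/W
ΣR = 4.793×10^-4 + 0.01421 + 0.06301 + 0.05763 = 0.1353 K/W
Q = ΔT/ΣR = (1343 K − 294 K)/0.1353 = 7750 W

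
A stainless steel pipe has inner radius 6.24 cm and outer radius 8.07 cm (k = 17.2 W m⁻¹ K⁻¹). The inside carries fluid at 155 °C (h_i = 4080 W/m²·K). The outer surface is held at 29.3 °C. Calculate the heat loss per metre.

Series thermal resistances, inner to outer:
  R'_conv,in = 1/(2πr h) = 1/(2π·0.0624·4080) = 6.251×10^-4 m·K/W
  R'_stainless steel = ln(0.0807/0.0624)/(2πk) = 0.2572/(2π·17.2) = 0.002380 m·K/W
ΣR = 6.251×10^-4 + 0.002380 = 0.003005 m·K/W
Q' = ΔT/ΣR = (155 °C − 29.3 °C)/0.003005 = 41800 W/m

Q' = 41.8 kW/m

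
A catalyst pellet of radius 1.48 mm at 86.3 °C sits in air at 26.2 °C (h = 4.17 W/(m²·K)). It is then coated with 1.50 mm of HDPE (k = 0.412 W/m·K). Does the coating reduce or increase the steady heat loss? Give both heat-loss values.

increases: 0.00690 → 0.0271 W

Critical radius for a sphere: r_cr = 2k/h = 0.198 m = 19.8 cm.
Outer radius after coating: r₂ = 0.00148 + 0.00150 = 0.00298 m.
Since r₁ < r_cr and r₂ ≤ r_cr, the coating moves toward the maximum at r_cr — heat loss rises.
Bare: R = 1/(4πr₁²h) = 8712 K/W; Q = 60.1/8712 = 0.00690 W.
Coated: R = R_cond + R_conv = 2215 K/W; Q = 60.1/2215 = 0.0271 W.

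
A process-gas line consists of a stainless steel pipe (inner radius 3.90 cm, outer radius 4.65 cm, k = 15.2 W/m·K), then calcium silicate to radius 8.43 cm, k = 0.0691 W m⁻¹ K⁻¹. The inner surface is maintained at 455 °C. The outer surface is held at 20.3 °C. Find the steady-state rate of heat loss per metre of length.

Resistance network (inner→outer):
  R'_stainless steel = ln(0.0465/0.0390)/(2πk) = 0.1759/(2π·15.2) = 0.001842 m·K/W
  R'_calcium silicate = ln(0.0843/0.0465)/(2πk) = 0.5949/(2π·0.0691) = 1.370 m·K/W
ΣR = 0.001842 + 1.370 = 1.372 m·K/W
Q' = ΔT/ΣR = (455 °C − 20.3 °C)/1.372 = 317 W/m

Q' = 317 W/m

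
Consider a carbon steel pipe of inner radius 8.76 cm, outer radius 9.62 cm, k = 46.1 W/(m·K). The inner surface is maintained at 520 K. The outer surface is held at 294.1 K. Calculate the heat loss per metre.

Q' = 2πk·ΔT/ln(r₂/r₁) = 2π × 46.1 × 225.9 / ln(0.0962/0.0876) = 6.99×10^5 W/m

Q' = 699 kW/m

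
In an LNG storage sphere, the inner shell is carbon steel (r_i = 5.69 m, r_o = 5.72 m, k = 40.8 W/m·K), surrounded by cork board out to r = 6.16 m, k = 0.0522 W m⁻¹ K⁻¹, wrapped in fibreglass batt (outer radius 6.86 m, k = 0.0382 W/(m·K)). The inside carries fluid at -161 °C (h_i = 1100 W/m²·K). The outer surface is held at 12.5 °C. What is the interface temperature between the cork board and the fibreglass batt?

T = -99.3 °C

Series thermal resistances, inner to outer:
  R_conv,in = 1/(4πr²h) = 1/(4π·5.69²·1100) = 2.234×10^-6 K/W
  R_carbon steel = (1/5.69 − 1/5.72)/(4πk) = 9.217×10^-4/(4π·40.8) = 1.798×10^-6 K/W
  R_cork board = (1/5.72 − 1/6.16)/(4πk) = 0.01249/(4π·0.0522) = 0.01904 K/W
  R_fibreglass batt = (1/6.16 − 1/6.86)/(4πk) = 0.01657/(4π·0.0382) = 0.03451 K/W
ΣR = 2.234×10^-6 + 1.798×10^-6 + 0.01904 + 0.03451 = 0.05355 K/W
Q = ΔT/ΣR = (-161 °C − 12.5 °C)/0.05355 = -3240 W
From the inner boundary to the cork board/fibreglass batt interface, ΣR_partial = 0.01904 K/W.
T_interface = T_in − Q·ΣR_partial = -161 °C − (-3240)(0.01904) = -99.3 °C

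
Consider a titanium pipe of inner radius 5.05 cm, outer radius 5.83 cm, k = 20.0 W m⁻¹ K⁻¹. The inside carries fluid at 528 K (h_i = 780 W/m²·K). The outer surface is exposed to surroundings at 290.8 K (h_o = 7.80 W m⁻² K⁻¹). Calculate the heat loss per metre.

Treat each layer as a resistance in series:
  R'_conv,in = 1/(2πr h) = 1/(2π·0.0505·780) = 0.004040 m·K/W
  R'_titanium = ln(0.0583/0.0505)/(2πk) = 0.1436/(2π·20.0) = 0.001143 m·K/W
  R'_conv,out = 1/(2πr h) = 1/(2π·0.0583·7.80) = 0.3500 m·K/W
ΣR = 0.004040 + 0.001143 + 0.3500 = 0.3552 m·K/W
Q' = ΔT/ΣR = (528 K − 290.8 K)/0.3552 = 668 W/m

Q' = 668 W/m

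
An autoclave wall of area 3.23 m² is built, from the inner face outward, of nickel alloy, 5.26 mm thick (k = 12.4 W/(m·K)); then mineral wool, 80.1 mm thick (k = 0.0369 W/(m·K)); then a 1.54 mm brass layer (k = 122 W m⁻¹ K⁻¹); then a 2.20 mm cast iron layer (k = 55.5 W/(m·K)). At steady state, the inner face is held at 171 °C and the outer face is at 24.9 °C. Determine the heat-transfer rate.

Series thermal resistances, inner to outer:
  R_nickel alloy = L/(kA) = 0.00526/(12.4·3.23) = 1.313×10^-4 K/W
  R_mineral wool = L/(kA) = 0.0801/(0.0369·3.23) = 0.6721 K/W
  R_brass = L/(kA) = 0.00154/(122·3.23) = 3.908×10^-6 K/W
  R_cast iron = L/(kA) = 0.00220/(55.5·3.23) = 1.227×10^-5 K/W
ΣR = 1.313×10^-4 + 0.6721 + 3.908×10^-6 + 1.227×10^-5 = 0.6722 K/W
Q = ΔT/ΣR = (171 °C − 24.9 °C)/0.6722 = 217 W

Q = 217 W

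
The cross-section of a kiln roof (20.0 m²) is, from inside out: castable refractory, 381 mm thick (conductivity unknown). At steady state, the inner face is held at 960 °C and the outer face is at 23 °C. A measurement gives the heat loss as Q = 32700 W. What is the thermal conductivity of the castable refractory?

k = 0.665 W/m·K

ΣR = ΔT/Q = |960 − 23|/32700 = 0.02865 K/W
L/(kA) = 0.02865 ⇒ k = 0.381/(0.02865·20.0) = 0.665 W/m·K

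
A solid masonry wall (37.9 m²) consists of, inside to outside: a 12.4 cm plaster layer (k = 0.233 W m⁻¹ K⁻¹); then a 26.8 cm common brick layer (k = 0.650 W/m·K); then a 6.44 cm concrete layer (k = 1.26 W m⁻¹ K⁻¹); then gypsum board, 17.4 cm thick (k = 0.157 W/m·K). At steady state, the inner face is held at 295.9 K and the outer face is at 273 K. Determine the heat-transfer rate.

Series thermal resistances, inner to outer:
  R_plaster = L/(kA) = 0.124/(0.233·37.9) = 0.01404 K/W
  R_common brick = L/(kA) = 0.268/(0.650·37.9) = 0.01088 K/W
  R_concrete = L/(kA) = 0.0644/(1.26·37.9) = 0.001349 K/W
  R_gypsum board = L/(kA) = 0.174/(0.157·37.9) = 0.02924 K/W
ΣR = 0.01404 + 0.01088 + 0.001349 + 0.02924 = 0.05551 K/W
Q = ΔT/ΣR = (295.9 K − 273 K)/0.05551 = 413 W

Q = 413 W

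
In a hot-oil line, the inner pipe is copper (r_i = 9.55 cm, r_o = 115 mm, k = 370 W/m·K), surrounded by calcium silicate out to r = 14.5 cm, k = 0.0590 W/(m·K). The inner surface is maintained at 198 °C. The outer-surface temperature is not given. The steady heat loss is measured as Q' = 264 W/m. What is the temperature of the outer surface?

T_out = 32.9 °C

Sum the resistances:
  R'_copper = ln(0.115/0.0955)/(2πk) = 0.1858/(2π·370) = 7.992×10^-5 m·K/W
  R'_calcium silicate = ln(0.145/0.115)/(2πk) = 0.2318/(2π·0.0590) = 0.6253 m·K/W
ΣR = 0.6254 m·K/W
ΔT = Q'·ΣR = 264 × 0.6254 = 165.1 K
Heat flows outward, so T_out = T_in − ΔT = 198 − 165.1 = 32.9 °C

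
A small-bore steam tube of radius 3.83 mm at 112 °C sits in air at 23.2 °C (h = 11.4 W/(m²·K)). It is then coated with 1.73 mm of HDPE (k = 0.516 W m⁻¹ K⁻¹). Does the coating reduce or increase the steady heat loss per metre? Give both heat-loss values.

Critical radius for a cylinder: r_cr = k/h = 0.0453 m = 4.53 cm.
Outer radius after coating: r₂ = 0.00383 + 0.00173 = 0.00556 m.
Since r₁ < r_cr and r₂ ≤ r_cr, the coating moves toward the maximum at r_cr — heat loss rises.
Bare: R = 1/(2πr₁h) = 3.645 m·K/W; Q = 88.8/3.645 = 24.4 W/m.
Coated: R = R_cond + R_conv = 2.626 m·K/W; Q = 88.8/2.626 = 33.8 W/m.

increases: 24.4 → 33.8 W/m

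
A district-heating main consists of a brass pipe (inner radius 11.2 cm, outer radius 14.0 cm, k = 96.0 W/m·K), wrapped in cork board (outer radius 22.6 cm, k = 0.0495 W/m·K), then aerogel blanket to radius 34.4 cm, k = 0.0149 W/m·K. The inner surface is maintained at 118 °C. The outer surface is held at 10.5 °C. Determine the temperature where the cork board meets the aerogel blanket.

Resistance network (inner→outer):
  R'_brass = ln(0.140/0.112)/(2πk) = 0.2231/(2π·96.0) = 3.699×10^-4 m·K/W
  R'_cork board = ln(0.226/0.140)/(2πk) = 0.4789/(2π·0.0495) = 1.540 m·K/W
  R'_aerogel blanket = ln(0.344/0.226)/(2πk) = 0.4201/(2π·0.0149) = 4.487 m·K/W
ΣR = 3.699×10^-4 + 1.540 + 4.487 = 6.027 m·K/W
Q' = ΔT/ΣR = (118 °C − 10.5 °C)/6.027 = 17.84 W/m
From the inner boundary to the cork board/aerogel blanket interface, ΣR_partial = 1.540 m·K/W.
T_interface = T_in − Q'·ΣR_partial = 118 °C − (17.84)(1.540) = 90.5 °C

T = 90.5 °C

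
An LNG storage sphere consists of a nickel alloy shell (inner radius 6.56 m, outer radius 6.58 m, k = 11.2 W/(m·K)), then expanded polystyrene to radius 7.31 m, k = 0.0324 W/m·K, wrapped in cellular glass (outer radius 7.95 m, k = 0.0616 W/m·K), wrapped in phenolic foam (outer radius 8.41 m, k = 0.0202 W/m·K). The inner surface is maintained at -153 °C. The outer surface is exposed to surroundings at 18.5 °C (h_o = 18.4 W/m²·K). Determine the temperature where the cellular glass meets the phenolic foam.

Series thermal resistances, inner to outer:
  R_nickel alloy = (1/6.56 − 1/6.58)/(4πk) = 4.633×10^-4/(4π·11.2) = 3.292×10^-6 K/W
  R_expanded polystyrene = (1/6.58 − 1/7.31)/(4πk) = 0.01518/(4π·0.0324) = 0.03728 K/W
  R_cellular glass = (1/7.31 − 1/7.95)/(4πk) = 0.01101/(4π·0.0616) = 0.01423 K/W
  R_phenolic foam = (1/7.95 − 1/8.41)/(4πk) = 0.006880/(4π·0.0202) = 0.02710 K/W
  R_conv,out = 1/(4πr²h) = 1/(4π·8.41²·18.4) = 6.115×10^-5 K/W
ΣR = 3.292×10^-6 + 0.03728 + 0.01423 + 0.02710 + 6.115×10^-5 = 0.07867 K/W
Q = ΔT/ΣR = (-153 °C − 18.5 °C)/0.07867 = -2180 W
From the inner boundary to the cellular glass/phenolic foam interface, ΣR_partial = 0.05151 K/W.
T_interface = T_in − Q·ΣR_partial = -153 °C − (-2180)(0.05151) = -40.7 °C

T = -40.7 °C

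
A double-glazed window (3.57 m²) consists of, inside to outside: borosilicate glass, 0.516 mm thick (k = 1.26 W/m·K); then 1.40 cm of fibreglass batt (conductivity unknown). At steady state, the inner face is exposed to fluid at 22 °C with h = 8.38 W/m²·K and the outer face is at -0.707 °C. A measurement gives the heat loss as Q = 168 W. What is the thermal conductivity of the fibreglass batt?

k = 0.0386 W/m·K

ΣR = ΔT/Q = |22 − -0.707|/168 = 0.1352 K/W
Known resistances:
  R_conv,in = 1/(hA) = 1/(8.38·3.57) = 0.03343 K/W
  R_borosilicate glass = L/(kA) = 5.16×10^-4/(1.26·3.57) = 1.147×10^-4 K/W
R_fibreglass batt = ΣR − ΣR_known = 0.1352 − 0.03354 = 0.1017 K/W
L/(kA) = 0.1017 ⇒ k = 0.0140/(0.1017·3.57) = 0.0386 W/m·K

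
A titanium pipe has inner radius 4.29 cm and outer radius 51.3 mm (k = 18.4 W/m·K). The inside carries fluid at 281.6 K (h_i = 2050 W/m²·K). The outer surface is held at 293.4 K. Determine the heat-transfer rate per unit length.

Resistance network (inner→outer):
  R'_conv,in = 1/(2πr h) = 1/(2π·0.0429·2050) = 0.001810 m·K/W
  R'_titanium = ln(0.0513/0.0429)/(2πk) = 0.1788/(2π·18.4) = 0.001547 m·K/W
ΣR = 0.001810 + 0.001547 = 0.003357 m·K/W
Q' = ΔT/ΣR = (281.6 K − 293.4 K)/0.003357 = -3520 W/m
(Negative Q' ⇒ heat flows inward; heat gain = 3520 W/m.)

Q' = 3520 W/m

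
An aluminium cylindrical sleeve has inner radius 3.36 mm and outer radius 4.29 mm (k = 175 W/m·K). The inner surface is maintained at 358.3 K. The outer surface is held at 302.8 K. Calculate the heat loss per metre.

Q' = 250 kW/m

Q' = 2πk·ΔT/ln(r₂/r₁) = 2π × 175 × 55.5 / ln(0.00429/0.00336) = 2.50×10^5 W/m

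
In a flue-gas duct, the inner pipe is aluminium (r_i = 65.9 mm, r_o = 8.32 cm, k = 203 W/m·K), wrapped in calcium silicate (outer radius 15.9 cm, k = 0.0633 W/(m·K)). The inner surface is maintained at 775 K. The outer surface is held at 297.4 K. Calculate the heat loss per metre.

Q' = 293 W/m

Resistance network (inner→outer):
  R'_aluminium = ln(0.0832/0.0659)/(2πk) = 0.2331/(2π·203) = 1.828×10^-4 m·K/W
  R'_calcium silicate = ln(0.159/0.0832)/(2πk) = 0.6477/(2π·0.0633) = 1.628 m·K/W
ΣR = 1.828×10^-4 + 1.628 = 1.628 m·K/W
Q' = ΔT/ΣR = (775 K − 297.4 K)/1.628 = 293 W/m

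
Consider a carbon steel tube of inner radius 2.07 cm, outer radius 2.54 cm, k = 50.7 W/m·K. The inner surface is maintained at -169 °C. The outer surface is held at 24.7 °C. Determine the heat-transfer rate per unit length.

Q' = 302 kW/m

Q' = 2πk·ΔT/ln(r₂/r₁) = 2π × 50.7 × 193.7 / ln(0.0254/0.0207) = 3.02×10^5 W/m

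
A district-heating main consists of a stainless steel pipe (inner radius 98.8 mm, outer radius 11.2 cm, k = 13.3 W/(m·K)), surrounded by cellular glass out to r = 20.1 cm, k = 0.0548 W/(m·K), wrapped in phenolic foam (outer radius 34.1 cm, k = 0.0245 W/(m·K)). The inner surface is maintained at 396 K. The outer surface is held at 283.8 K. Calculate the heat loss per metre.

Q' = 21.9 W/m

Series thermal resistances, inner to outer:
  R'_stainless steel = ln(0.112/0.0988)/(2πk) = 0.1254/(2π·13.3) = 0.001501 m·K/W
  R'_cellular glass = ln(0.201/0.112)/(2πk) = 0.5848/(2π·0.0548) = 1.698 m·K/W
  R'_phenolic foam = ln(0.341/0.201)/(2πk) = 0.5286/(2π·0.0245) = 3.434 m·K/W
ΣR = 0.001501 + 1.698 + 3.434 = 5.134 m·K/W
Q' = ΔT/ΣR = (396 K − 283.8 K)/5.134 = 21.9 W/m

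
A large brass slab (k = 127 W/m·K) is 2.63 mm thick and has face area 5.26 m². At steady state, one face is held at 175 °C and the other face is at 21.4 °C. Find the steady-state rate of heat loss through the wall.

Q = kA·ΔT/L = 127 × 5.26 × |175 °C − 21.4 °C| / 0.00263 = 3.90×10^7 W

Q = 39000 kW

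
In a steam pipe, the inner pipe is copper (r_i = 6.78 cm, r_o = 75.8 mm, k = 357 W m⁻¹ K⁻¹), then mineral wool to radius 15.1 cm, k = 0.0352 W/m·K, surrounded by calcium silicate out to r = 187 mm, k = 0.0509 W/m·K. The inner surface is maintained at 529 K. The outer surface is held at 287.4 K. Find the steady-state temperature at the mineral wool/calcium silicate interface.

Series thermal resistances, inner to outer:
  R'_copper = ln(0.0758/0.0678)/(2πk) = 0.1115/(2π·357) = 4.972×10^-5 m·K/W
  R'_mineral wool = ln(0.151/0.0758)/(2πk) = 0.6892/(2π·0.0352) = 3.116 m·K/W
  R'_calcium silicate = ln(0.187/0.151)/(2πk) = 0.2138/(2π·0.0509) = 0.6686 m·K/W
ΣR = 4.972×10^-5 + 3.116 + 0.6686 = 3.785 m·K/W
Q' = ΔT/ΣR = (529 K − 287.4 K)/3.785 = 63.83 W/m
From the inner boundary to the mineral wool/calcium silicate interface, ΣR_partial = 3.116 m·K/W.
T_interface = T_in − Q'·ΣR_partial = 529 K − (63.83)(3.116) = 330.1 K

T = 330.1 K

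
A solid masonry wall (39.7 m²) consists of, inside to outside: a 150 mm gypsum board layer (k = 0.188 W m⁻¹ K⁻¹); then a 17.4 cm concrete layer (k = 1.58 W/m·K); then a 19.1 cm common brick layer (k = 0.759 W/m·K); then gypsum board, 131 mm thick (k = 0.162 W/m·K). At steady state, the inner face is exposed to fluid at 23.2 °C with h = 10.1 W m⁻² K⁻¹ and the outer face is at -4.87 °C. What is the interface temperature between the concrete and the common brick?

T = 9.53 °C

Treat each layer as a resistance in series:
  R_conv,in = 1/(hA) = 1/(10.1·39.7) = 0.002494 K/W
  R_gypsum board = L/(kA) = 0.150/(0.188·39.7) = 0.02010 K/W
  R_concrete = L/(kA) = 0.174/(1.58·39.7) = 0.002774 K/W
  R_common brick = L/(kA) = 0.191/(0.759·39.7) = 0.006339 K/W
  R_gypsum board = L/(kA) = 0.131/(0.162·39.7) = 0.02037 K/W
ΣR = 0.002494 + 0.02010 + 0.002774 + 0.006339 + 0.02037 = 0.05208 K/W
Q = ΔT/ΣR = (23.2 °C − -4.87 °C)/0.05208 = 539.0 W
From the inner boundary to the concrete/common brick interface, ΣR_partial = 0.02537 K/W.
T_interface = T_in − Q·ΣR_partial = 23.2 °C − (539.0)(0.02537) = 9.53 °C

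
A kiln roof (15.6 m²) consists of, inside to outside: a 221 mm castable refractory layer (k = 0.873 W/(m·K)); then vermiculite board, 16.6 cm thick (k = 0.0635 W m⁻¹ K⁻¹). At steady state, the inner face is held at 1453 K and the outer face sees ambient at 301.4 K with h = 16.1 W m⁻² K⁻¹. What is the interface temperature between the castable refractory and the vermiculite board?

T = 1353 K

Series thermal resistances, inner to outer:
  R_castable refractory = L/(kA) = 0.221/(0.873·15.6) = 0.01623 K/W
  R_vermiculite board = L/(kA) = 0.166/(0.0635·15.6) = 0.1676 K/W
  R_conv,out = 1/(hA) = 1/(16.1·15.6) = 0.003982 K/W
ΣR = 0.01623 + 0.1676 + 0.003982 = 0.1878 K/W
Q = ΔT/ΣR = (1453 K − 301.4 K)/0.1878 = 6132 W
From the inner boundary to the castable refractory/vermiculite board interface, ΣR_partial = 0.01623 K/W.
T_interface = T_in − Q·ΣR_partial = 1453 K − (6132)(0.01623) = 1353 K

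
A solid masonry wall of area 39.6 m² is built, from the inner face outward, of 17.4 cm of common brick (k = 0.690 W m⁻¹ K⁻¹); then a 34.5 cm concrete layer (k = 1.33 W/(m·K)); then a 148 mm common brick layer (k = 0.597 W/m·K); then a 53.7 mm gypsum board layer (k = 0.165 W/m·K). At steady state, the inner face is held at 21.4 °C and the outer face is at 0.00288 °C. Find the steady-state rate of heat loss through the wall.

Resistance network (inner→outer):
  R_common brick = L/(kA) = 0.174/(0.690·39.6) = 0.006368 K/W
  R_concrete = L/(kA) = 0.345/(1.33·39.6) = 0.006550 K/W
  R_common brick = L/(kA) = 0.148/(0.597·39.6) = 0.006260 K/W
  R_gypsum board = L/(kA) = 0.0537/(0.165·39.6) = 0.008219 K/W
ΣR = 0.006368 + 0.006550 + 0.006260 + 0.008219 = 0.02740 K/W
Q = ΔT/ΣR = (21.4 °C − 0.00288 °C)/0.02740 = 781 W

Q = 781 W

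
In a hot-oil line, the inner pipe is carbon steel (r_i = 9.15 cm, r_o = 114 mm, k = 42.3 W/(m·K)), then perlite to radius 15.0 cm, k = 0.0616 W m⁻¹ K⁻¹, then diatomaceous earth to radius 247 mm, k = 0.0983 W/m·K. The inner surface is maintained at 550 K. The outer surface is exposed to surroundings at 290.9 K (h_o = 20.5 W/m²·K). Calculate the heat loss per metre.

Q' = 167 W/m

Treat each layer as a resistance in series:
  R'_carbon steel = ln(0.114/0.0915)/(2πk) = 0.2199/(2π·42.3) = 8.272×10^-4 m·K/W
  R'_perlite = ln(0.150/0.114)/(2πk) = 0.2744/(2π·0.0616) = 0.7091 m·K/W
  R'_diatomaceous earth = ln(0.247/0.150)/(2πk) = 0.4988/(2π·0.0983) = 0.8075 m·K/W
  R'_conv,out = 1/(2πr h) = 1/(2π·0.247·20.5) = 0.03143 m·K/W
ΣR = 8.272×10^-4 + 0.7091 + 0.8075 + 0.03143 = 1.549 m·K/W
Q' = ΔT/ΣR = (550 K − 290.9 K)/1.549 = 167 W/m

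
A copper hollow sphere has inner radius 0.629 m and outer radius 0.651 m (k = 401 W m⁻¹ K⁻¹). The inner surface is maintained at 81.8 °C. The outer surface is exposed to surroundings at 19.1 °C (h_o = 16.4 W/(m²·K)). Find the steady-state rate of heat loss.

Series thermal resistances, inner to outer:
  R_copper = (1/0.629 − 1/0.651)/(4πk) = 0.05373/(4π·401) = 1.066×10^-5 K/W
  R_conv,out = 1/(4πr²h) = 1/(4π·0.651²·16.4) = 0.01145 K/W
ΣR = 1.066×10^-5 + 0.01145 = 0.01146 K/W
Q = ΔT/ΣR = (81.8 °C − 19.1 °C)/0.01146 = 5470 W

Q = 5.47 kW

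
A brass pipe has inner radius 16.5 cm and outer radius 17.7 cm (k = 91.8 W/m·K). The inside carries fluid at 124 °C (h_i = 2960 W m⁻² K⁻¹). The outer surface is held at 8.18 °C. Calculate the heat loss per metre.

Series thermal resistances, inner to outer:
  R'_conv,in = 1/(2πr h) = 1/(2π·0.165·2960) = 3.259×10^-4 m·K/W
  R'_brass = ln(0.177/0.165)/(2πk) = 0.07020/(2π·91.8) = 1.217×10^-4 m·K/W
ΣR = 3.259×10^-4 + 1.217×10^-4 = 4.476×10^-4 m·K/W
Q' = ΔT/ΣR = (124 °C − 8.18 °C)/4.476×10^-4 = 2.59×10^5 W/m

Q' = 2.59×10^5 W/m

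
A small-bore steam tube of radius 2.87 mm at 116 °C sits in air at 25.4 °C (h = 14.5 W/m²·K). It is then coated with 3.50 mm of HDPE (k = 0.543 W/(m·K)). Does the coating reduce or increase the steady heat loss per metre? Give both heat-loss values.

Critical radius for a cylinder: r_cr = k/h = 0.0374 m = 3.74 cm.
Outer radius after coating: r₂ = 0.00287 + 0.00350 = 0.00637 m.
Since r₁ < r_cr and r₂ ≤ r_cr, the coating moves toward the maximum at r_cr — heat loss rises.
Bare: R = 1/(2πr₁h) = 3.824 m·K/W; Q = 90.6/3.824 = 23.7 W/m.
Coated: R = R_cond + R_conv = 1.957 m·K/W; Q = 90.6/1.957 = 46.3 W/m.

increases: 23.7 → 46.3 W/m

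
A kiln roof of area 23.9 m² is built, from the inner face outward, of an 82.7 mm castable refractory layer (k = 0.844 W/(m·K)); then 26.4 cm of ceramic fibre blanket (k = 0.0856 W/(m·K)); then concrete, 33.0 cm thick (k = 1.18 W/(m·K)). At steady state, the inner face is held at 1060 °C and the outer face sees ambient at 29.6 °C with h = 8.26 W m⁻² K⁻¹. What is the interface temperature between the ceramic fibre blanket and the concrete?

Series thermal resistances, inner to outer:
  R_castable refractory = L/(kA) = 0.0827/(0.844·23.9) = 0.004100 K/W
  R_ceramic fibre blanket = L/(kA) = 0.264/(0.0856·23.9) = 0.1290 K/W
  R_concrete = L/(kA) = 0.330/(1.18·23.9) = 0.01170 K/W
  R_conv,out = 1/(hA) = 1/(8.26·23.9) = 0.005065 K/W
ΣR = 0.004100 + 0.1290 + 0.01170 + 0.005065 = 0.1499 K/W
Q = ΔT/ΣR = (1060 °C − 29.6 °C)/0.1499 = 6874 W
From the inner boundary to the ceramic fibre blanket/concrete interface, ΣR_partial = 0.1331 K/W.
T_interface = T_in − Q·ΣR_partial = 1060 °C − (6874)(0.1331) = 145 °C

T = 145 °C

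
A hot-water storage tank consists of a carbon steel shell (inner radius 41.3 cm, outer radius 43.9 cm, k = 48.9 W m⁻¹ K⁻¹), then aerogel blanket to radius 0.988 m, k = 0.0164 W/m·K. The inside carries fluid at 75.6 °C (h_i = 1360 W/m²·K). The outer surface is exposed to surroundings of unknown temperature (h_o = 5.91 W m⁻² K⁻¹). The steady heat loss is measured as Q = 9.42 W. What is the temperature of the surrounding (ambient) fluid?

Series resistances:
  R_conv,in = 1/(4πr²h) = 1/(4π·0.413²·1360) = 3.430×10^-4 K/W
  R_carbon steel = (1/0.413 − 1/0.439)/(4πk) = 0.1434/(4π·48.9) = 2.334×10^-4 K/W
  R_aerogel blanket = (1/0.439 − 1/0.988)/(4πk) = 1.266/(4π·0.0164) = 6.142 K/W
  R_conv,out = 1/(4πr²h) = 1/(4π·0.988²·5.91) = 0.01379 K/W
ΣR = 6.156 K/W
ΔT = Q·ΣR = 9.42 × 6.156 = 57.99 K
Heat flows outward, so T_out = T_in − ΔT = 75.6 − 57.99 = 17.6 °C

T_out = 17.6 °C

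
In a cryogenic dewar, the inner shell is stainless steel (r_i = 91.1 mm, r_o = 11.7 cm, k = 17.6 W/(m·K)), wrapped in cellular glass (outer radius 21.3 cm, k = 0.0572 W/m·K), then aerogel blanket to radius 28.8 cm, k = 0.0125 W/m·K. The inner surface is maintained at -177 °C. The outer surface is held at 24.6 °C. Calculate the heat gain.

Q = 15.3 W

Treat each layer as a resistance in series:
  R_stainless steel = (1/0.0911 − 1/0.117)/(4πk) = 2.430/(4π·17.6) = 0.01099 K/W
  R_cellular glass = (1/0.117 − 1/0.213)/(4πk) = 3.852/(4π·0.0572) = 5.359 K/W
  R_aerogel blanket = (1/0.213 − 1/0.288)/(4πk) = 1.223/(4π·0.0125) = 7.783 K/W
ΣR = 0.01099 + 5.359 + 7.783 = 13.15 K/W
Q = ΔT/ΣR = (-177 °C − 24.6 °C)/13.15 = -15.3 W
(Negative Q ⇒ heat flows inward; heat gain = 15.3 W.)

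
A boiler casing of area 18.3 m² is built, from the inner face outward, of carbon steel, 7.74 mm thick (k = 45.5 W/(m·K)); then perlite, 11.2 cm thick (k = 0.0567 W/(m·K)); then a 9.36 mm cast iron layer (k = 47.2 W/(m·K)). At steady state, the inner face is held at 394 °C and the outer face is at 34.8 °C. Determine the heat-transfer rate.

Treat each layer as a resistance in series:
  R_carbon steel = L/(kA) = 0.00774/(45.5·18.3) = 9.296×10^-6 K/W
  R_perlite = L/(kA) = 0.112/(0.0567·18.3) = 0.1079 K/W
  R_cast iron = L/(kA) = 0.00936/(47.2·18.3) = 1.084×10^-5 K/W
ΣR = 9.296×10^-6 + 0.1079 + 1.084×10^-5 = 0.1079 K/W
Q = ΔT/ΣR = (394 °C − 34.8 °C)/0.1079 = 3330 W

Q = 3.33 kW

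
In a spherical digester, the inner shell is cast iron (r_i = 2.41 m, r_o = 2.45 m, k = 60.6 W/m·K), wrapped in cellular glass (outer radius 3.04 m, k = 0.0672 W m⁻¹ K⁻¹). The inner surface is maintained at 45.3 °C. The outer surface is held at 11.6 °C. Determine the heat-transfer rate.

Treat each layer as a resistance in series:
  R_cast iron = (1/2.41 − 1/2.45)/(4πk) = 0.006774/(4π·60.6) = 8.896×10^-6 K/W
  R_cellular glass = (1/2.45 − 1/3.04)/(4πk) = 0.07922/(4π·0.0672) = 0.09381 K/W
ΣR = 8.896×10^-6 + 0.09381 = 0.09382 K/W
Q = ΔT/ΣR = (45.3 °C − 11.6 °C)/0.09382 = 359 W

Q = 359 W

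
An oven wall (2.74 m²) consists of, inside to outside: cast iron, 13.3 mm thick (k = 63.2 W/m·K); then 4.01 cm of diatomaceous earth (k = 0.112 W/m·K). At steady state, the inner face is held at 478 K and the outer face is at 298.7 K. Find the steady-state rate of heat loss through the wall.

Q = 1370 W

Treat each layer as a resistance in series:
  R_cast iron = L/(kA) = 0.0133/(63.2·2.74) = 7.680×10^-5 K/W
  R_diatomaceous earth = L/(kA) = 0.0401/(0.112·2.74) = 0.1307 K/W
ΣR = 7.680×10^-5 + 0.1307 = 0.1308 K/W
Q = ΔT/ΣR = (478 K − 298.7 K)/0.1308 = 1370 W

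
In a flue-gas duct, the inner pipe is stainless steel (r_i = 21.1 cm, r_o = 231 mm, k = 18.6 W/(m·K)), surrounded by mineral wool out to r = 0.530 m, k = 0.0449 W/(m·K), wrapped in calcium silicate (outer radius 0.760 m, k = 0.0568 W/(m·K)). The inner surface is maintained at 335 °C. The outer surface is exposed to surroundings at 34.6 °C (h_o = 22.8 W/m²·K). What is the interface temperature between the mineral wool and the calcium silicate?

Series thermal resistances, inner to outer:
  R'_stainless steel = ln(0.231/0.211)/(2πk) = 0.09056/(2π·18.6) = 7.749×10^-4 m·K/W
  R'_mineral wool = ln(0.530/0.231)/(2πk) = 0.8305/(2π·0.0449) = 2.944 m·K/W
  R'_calcium silicate = ln(0.760/0.530)/(2πk) = 0.3604/(2π·0.0568) = 1.010 m·K/W
  R'_conv,out = 1/(2πr h) = 1/(2π·0.760·22.8) = 0.009185 m·K/W
ΣR = 7.749×10^-4 + 2.944 + 1.010 + 0.009185 = 3.964 m·K/W
Q' = ΔT/ΣR = (335 °C − 34.6 °C)/3.964 = 75.78 W/m
From the inner boundary to the mineral wool/calcium silicate interface, ΣR_partial = 2.945 m·K/W.
T_interface = T_in − Q'·ΣR_partial = 335 °C − (75.78)(2.945) = 112 °C

T = 112 °C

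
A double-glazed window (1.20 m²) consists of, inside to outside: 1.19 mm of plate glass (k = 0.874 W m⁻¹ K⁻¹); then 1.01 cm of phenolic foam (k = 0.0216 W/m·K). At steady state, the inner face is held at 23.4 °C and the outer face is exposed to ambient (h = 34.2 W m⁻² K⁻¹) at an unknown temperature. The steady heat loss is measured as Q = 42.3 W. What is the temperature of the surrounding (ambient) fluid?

T_out = 5.84 °C

Sum the resistances:
  R_plate glass = L/(kA) = 0.00119/(0.874·1.20) = 0.001135 K/W
  R_phenolic foam = L/(kA) = 0.0101/(0.0216·1.20) = 0.3897 K/W
  R_conv,out = 1/(hA) = 1/(34.2·1.20) = 0.02437 K/W
ΣR = 0.4152 K/W
ΔT = Q·ΣR = 42.3 × 0.4152 = 17.56 K
Heat flows outward, so T_out = T_in − ΔT = 23.4 − 17.56 = 5.84 °C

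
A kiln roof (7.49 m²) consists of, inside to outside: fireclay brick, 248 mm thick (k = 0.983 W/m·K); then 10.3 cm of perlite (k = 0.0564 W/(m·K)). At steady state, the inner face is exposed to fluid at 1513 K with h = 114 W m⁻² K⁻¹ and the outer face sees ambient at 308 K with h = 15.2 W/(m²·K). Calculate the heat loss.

Series thermal resistances, inner to outer:
  R_conv,in = 1/(hA) = 1/(114·7.49) = 0.001171 K/W
  R_fireclay brick = L/(kA) = 0.248/(0.983·7.49) = 0.03368 K/W
  R_perlite = L/(kA) = 0.103/(0.0564·7.49) = 0.2438 K/W
  R_conv,out = 1/(hA) = 1/(15.2·7.49) = 0.008784 K/W
ΣR = 0.001171 + 0.03368 + 0.2438 + 0.008784 = 0.2874 K/W
Q = ΔT/ΣR = (1513 K − 308 K)/0.2874 = 4190 W

Q = 4.19 kW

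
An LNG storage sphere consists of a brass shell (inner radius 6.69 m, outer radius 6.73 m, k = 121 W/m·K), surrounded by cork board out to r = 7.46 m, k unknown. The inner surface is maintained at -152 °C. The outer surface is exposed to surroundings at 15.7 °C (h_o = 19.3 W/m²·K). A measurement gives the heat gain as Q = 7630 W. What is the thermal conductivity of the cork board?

ΣR = ΔT/Q = |-152 − 15.7|/7630 = 0.02198 K/W
Known resistances:
  R_brass = (1/6.69 − 1/6.73)/(4πk) = 8.884×10^-4/(4π·121) = 5.843×10^-7 K/W
  R_conv,out = 1/(4πr²h) = 1/(4π·7.46²·19.3) = 7.409×10^-5 K/W
R_cork board = ΣR − ΣR_known = 0.02198 − 7.467×10^-5 = 0.02191 K/W
(1/r₁−1/r₂)/(4πk) = 0.02191 ⇒ k = 0.01454/(4π·0.02191) = 0.0528 W/m·K

k = 0.0528 W/m·K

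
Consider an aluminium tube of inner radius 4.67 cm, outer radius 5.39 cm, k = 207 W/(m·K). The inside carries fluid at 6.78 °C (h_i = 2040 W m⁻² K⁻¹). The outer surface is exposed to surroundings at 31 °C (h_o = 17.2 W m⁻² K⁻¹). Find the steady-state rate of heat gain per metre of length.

Q' = 140 W/m

Series thermal resistances, inner to outer:
  R'_conv,in = 1/(2πr h) = 1/(2π·0.0467·2040) = 0.001671 m·K/W
  R'_aluminium = ln(0.0539/0.0467)/(2πk) = 0.1434/(2π·207) = 1.102×10^-4 m·K/W
  R'_conv,out = 1/(2πr h) = 1/(2π·0.0539·17.2) = 0.1717 m·K/W
ΣR = 0.001671 + 1.102×10^-4 + 0.1717 = 0.1735 m·K/W
Q' = ΔT/ΣR = (6.78 °C − 31 °C)/0.1735 = -140 W/m
(Negative Q' ⇒ heat flows inward; heat gain = 140 W/m.)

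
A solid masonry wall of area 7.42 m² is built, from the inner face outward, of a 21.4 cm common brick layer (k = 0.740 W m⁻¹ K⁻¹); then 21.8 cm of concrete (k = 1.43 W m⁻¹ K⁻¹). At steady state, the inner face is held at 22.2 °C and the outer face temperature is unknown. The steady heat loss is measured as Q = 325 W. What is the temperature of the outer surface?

Series resistances:
  R_common brick = L/(kA) = 0.214/(0.740·7.42) = 0.03897 K/W
  R_concrete = L/(kA) = 0.218/(1.43·7.42) = 0.02055 K/W
ΣR = 0.05952 K/W
ΔT = Q·ΣR = 325 × 0.05952 = 19.34 K
Heat flows outward, so T_out = T_in − ΔT = 22.2 − 19.34 = 2.86 °C

T_out = 2.86 °C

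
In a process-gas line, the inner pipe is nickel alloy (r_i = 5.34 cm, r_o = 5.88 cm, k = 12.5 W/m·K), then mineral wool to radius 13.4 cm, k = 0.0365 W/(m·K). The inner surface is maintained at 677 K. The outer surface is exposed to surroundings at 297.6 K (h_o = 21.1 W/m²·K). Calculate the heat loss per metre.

Treat each layer as a resistance in series:
  R'_nickel alloy = ln(0.0588/0.0534)/(2πk) = 0.09633/(2π·12.5) = 0.001227 m·K/W
  R'_mineral wool = ln(0.134/0.0588)/(2πk) = 0.8237/(2π·0.0365) = 3.592 m·K/W
  R'_conv,out = 1/(2πr h) = 1/(2π·0.134·21.1) = 0.05629 m·K/W
ΣR = 0.001227 + 3.592 + 0.05629 = 3.650 m·K/W
Q' = ΔT/ΣR = (677 K − 297.6 K)/3.650 = 104 W/m

Q' = 104 W/m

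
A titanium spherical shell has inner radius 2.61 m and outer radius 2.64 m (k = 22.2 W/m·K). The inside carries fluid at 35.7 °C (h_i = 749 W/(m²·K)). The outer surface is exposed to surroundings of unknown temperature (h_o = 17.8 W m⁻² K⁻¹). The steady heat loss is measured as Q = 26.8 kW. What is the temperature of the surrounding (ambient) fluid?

Series resistances:
  R_conv,in = 1/(4πr²h) = 1/(4π·2.61²·749) = 1.560×10^-5 K/W
  R_titanium = (1/2.61 − 1/2.64)/(4πk) = 0.004354/(4π·22.2) = 1.561×10^-5 K/W
  R_conv,out = 1/(4πr²h) = 1/(4π·2.64²·17.8) = 6.414×10^-4 K/W
ΣR = 6.727×10^-4 K/W
ΔT = Q·ΣR = 26800 × 6.727×10^-4 = 18.03 K
Heat flows outward, so T_out = T_in − ΔT = 35.7 − 18.03 = 17.7 °C

T_out = 17.7 °C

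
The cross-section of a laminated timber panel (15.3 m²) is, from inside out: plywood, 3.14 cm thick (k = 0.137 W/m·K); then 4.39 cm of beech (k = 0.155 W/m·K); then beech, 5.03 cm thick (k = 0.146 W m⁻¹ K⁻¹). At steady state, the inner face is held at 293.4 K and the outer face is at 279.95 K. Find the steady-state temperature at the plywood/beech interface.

Series thermal resistances, inner to outer:
  R_plywood = L/(kA) = 0.0314/(0.137·15.3) = 0.01498 K/W
  R_beech = L/(kA) = 0.0439/(0.155·15.3) = 0.01851 K/W
  R_beech = L/(kA) = 0.0503/(0.146·15.3) = 0.02252 K/W
ΣR = 0.01498 + 0.01851 + 0.02252 = 0.05601 K/W
Q = ΔT/ΣR = (293.4 K − 279.95 K)/0.05601 = 240.1 W
From the inner boundary to the plywood/beech interface, ΣR_partial = 0.01498 K/W.
T_interface = T_in − Q·ΣR_partial = 293.4 K − (240.1)(0.01498) = 289.8 K

T = 289.8 K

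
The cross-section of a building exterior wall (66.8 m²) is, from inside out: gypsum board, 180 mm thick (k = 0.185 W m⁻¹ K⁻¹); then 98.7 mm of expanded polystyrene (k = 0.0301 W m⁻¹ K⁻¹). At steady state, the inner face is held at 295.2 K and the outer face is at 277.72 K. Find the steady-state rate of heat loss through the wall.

Resistance network (inner→outer):
  R_gypsum board = L/(kA) = 0.180/(0.185·66.8) = 0.01457 K/W
  R_expanded polystyrene = L/(kA) = 0.0987/(0.0301·66.8) = 0.04909 K/W
ΣR = 0.01457 + 0.04909 = 0.06366 K/W
Q = ΔT/ΣR = (295.2 K − 277.72 K)/0.06366 = 275 W

Q = 275 W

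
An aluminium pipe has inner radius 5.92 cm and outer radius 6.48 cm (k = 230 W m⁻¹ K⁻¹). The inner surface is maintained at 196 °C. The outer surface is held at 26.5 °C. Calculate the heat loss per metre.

Q' = 2.71×10^6 W/m

Q' = 2πk·ΔT/ln(r₂/r₁) = 2π × 230 × 169.5 / ln(0.0648/0.0592) = 2.71×10^6 W/m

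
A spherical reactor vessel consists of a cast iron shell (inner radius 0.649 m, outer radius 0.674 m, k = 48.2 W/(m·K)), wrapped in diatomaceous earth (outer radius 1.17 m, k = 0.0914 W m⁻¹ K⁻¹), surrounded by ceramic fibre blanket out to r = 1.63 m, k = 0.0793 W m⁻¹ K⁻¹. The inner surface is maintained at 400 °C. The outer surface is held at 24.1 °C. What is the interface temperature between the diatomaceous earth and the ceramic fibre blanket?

T = 139 °C

Series thermal resistances, inner to outer:
  R_cast iron = (1/0.649 − 1/0.674)/(4πk) = 0.05715/(4π·48.2) = 9.436×10^-5 K/W
  R_diatomaceous earth = (1/0.674 − 1/1.17)/(4πk) = 0.6290/(4π·0.0914) = 0.5476 K/W
  R_ceramic fibre blanket = (1/1.17 − 1/1.63)/(4πk) = 0.2412/(4π·0.0793) = 0.2420 K/W
ΣR = 9.436×10^-5 + 0.5476 + 0.2420 = 0.7897 K/W
Q = ΔT/ΣR = (400 °C − 24.1 °C)/0.7897 = 476.0 W
From the inner boundary to the diatomaceous earth/ceramic fibre blanket interface, ΣR_partial = 0.5477 K/W.
T_interface = T_in − Q·ΣR_partial = 400 °C − (476.0)(0.5477) = 139 °C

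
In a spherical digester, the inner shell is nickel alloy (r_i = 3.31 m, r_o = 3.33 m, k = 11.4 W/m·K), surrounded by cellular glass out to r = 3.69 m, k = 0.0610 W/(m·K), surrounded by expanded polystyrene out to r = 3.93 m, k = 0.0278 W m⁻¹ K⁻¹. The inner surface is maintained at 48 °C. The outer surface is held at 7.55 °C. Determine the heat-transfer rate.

Resistance network (inner→outer):
  R_nickel alloy = (1/3.31 − 1/3.33)/(4πk) = 0.001815/(4π·11.4) = 1.267×10^-5 K/W
  R_cellular glass = (1/3.33 − 1/3.69)/(4πk) = 0.02930/(4π·0.0610) = 0.03822 K/W
  R_expanded polystyrene = (1/3.69 − 1/3.93)/(4πk) = 0.01655/(4π·0.0278) = 0.04737 K/W
ΣR = 1.267×10^-5 + 0.03822 + 0.04737 = 0.08560 K/W
Q = ΔT/ΣR = (48 °C − 7.55 °C)/0.08560 = 473 W

Q = 473 W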